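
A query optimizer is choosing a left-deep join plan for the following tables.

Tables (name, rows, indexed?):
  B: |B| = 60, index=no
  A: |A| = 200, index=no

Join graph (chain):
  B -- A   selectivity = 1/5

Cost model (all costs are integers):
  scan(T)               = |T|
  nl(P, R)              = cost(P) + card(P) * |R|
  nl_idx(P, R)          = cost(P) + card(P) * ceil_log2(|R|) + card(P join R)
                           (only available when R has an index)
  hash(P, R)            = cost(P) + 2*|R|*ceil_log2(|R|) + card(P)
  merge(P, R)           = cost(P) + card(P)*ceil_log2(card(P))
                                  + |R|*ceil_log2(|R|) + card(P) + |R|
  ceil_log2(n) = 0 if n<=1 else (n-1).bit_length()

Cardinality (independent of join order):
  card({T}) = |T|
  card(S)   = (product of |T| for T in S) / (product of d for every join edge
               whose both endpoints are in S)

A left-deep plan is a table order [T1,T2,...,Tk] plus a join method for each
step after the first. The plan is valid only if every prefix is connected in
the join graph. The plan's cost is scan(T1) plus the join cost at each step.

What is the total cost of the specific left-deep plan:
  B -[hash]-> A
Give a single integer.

3320

step 1: scan B: cost=60, card=60
step 2: join A via hash
    card(P join A) = 60*200/(5) = 2400
    cost = 60 + 2*200*8 + 60 = 3320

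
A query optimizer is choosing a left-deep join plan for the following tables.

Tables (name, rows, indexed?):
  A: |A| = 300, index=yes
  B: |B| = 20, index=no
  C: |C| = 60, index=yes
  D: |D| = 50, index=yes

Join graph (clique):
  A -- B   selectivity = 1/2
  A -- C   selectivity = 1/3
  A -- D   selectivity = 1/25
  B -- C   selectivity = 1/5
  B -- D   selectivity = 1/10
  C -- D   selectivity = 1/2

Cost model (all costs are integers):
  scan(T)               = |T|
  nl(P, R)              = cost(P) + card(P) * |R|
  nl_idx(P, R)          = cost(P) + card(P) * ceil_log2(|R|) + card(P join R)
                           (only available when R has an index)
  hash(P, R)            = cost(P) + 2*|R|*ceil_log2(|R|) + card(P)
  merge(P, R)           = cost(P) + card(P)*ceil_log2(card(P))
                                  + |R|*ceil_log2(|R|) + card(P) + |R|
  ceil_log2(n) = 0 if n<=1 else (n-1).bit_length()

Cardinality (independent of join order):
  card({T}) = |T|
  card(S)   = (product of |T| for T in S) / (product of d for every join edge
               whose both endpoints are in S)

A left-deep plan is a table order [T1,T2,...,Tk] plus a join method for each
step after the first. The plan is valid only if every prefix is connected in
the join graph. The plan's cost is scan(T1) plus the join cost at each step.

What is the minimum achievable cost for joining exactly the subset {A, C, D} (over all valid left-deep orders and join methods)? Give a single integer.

Selinger DP over subsets of {A,C,D}:
  {A}: scan cost=300, card=300
  {C}: scan cost=60, card=60
  {D}: scan cost=50, card=50
  {AC}: card=6000; try (C,hash)→1320, (A,merge)→3480, (C,merge)→3720, (A,hash)→5520, (A,nl_idx)→6600, (C,nl_idx)→8100 …(+2); best=1320 via (C,hash)
  {AD}: card=600; try (A,nl_idx)→1100, (D,hash)→1200, (D,nl_idx)→2700, (A,merge)→3400, (D,merge)→3650, (A,hash)→5500 …(+2); best=1100 via (A,nl_idx)
  {CD}: card=1500; try (D,hash)→720, (C,hash)→820, (C,merge)→820, (D,merge)→830, (C,nl_idx)→1850, (D,nl_idx)→1920 …(+2); best=720 via (D,hash)
  {ACD}: card=6000; try (C,hash)→2420, (A,hash)→7620, (D,hash)→7920, (C,merge)→8120, (C,nl_idx)→10700, (A,nl_idx)→20220 …(+6); best=2420 via (C,hash)

2420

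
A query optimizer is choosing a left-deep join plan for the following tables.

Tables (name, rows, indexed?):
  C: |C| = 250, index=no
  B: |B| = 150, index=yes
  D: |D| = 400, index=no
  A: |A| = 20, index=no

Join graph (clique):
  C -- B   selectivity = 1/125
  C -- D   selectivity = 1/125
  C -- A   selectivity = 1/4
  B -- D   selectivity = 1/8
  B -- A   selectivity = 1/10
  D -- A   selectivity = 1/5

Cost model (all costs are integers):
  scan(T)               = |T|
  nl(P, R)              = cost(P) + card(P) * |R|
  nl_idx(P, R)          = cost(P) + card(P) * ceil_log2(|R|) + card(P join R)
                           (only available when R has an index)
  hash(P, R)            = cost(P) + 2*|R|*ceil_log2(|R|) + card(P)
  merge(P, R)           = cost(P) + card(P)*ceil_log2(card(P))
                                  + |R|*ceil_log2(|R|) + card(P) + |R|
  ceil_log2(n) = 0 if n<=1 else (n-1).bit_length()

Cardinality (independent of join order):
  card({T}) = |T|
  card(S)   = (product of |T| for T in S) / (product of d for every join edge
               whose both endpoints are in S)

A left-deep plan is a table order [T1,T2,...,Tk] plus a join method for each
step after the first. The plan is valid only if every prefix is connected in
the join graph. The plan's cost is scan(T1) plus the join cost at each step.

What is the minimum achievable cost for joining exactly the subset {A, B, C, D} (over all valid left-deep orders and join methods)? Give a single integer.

8320

Selinger DP over subsets of {A,B,C,D}:
  {C}: scan cost=250, card=250
  {B}: scan cost=150, card=150
  {D}: scan cost=400, card=400
  {A}: scan cost=20, card=20
  {BC}: card=300; try (B,nl_idx)→2550, (B,hash)→2900, (C,merge)→3750, (B,merge)→3850, (C,hash)→4300, (C,nl)→37650 …(+1); best=2550 via (B,nl_idx)
  {CD}: card=800; try (C,hash)→4800, (D,merge)→6500, (C,merge)→6650, (D,hash)→7700, (D,nl)→100250, (C,nl)→100400; best=4800 via (C,hash)
  {AC}: card=1250; try (A,hash)→700, (C,merge)→2390, (A,merge)→2620, (C,hash)→4040, (C,nl)→5020, (A,nl)→5250; best=700 via (A,hash)
  {BD}: card=7500; try (B,hash)→3200, (D,merge)→5500, (B,merge)→5750, (D,hash)→7500, (B,nl_idx)→11100, (D,nl)→60150 …(+1); best=3200 via (B,hash)
  {AB}: card=300; try (B,nl_idx)→480, (A,hash)→500, (B,merge)→1490, (A,merge)→1620, (B,hash)→2440, (B,nl)→3020 …(+1); best=480 via (B,nl_idx)
  {AD}: card=1600; try (A,hash)→1000, (D,merge)→4140, (A,merge)→4520, (D,hash)→7240, (D,nl)→8020, (A,nl)→8400; best=1000 via (A,hash)
  {BCD}: card=120; try (B,hash)→8000, (D,merge)→9550, (D,hash)→10050, (B,nl_idx)→11320, (C,hash)→14700, (B,merge)→14950 …(+4); best=8000 via (B,hash)
  {ABC}: card=150; try (A,hash)→3050, (B,hash)→4350, (C,hash)→4780, (A,merge)→5670, (C,merge)→5730, (A,nl)→8550 …(+4); best=3050 via (A,hash)
  {ACD}: card=800; try (A,hash)→5800, (C,hash)→6600, (D,hash)→9150, (A,merge)→13720, (D,merge)→19700, (A,nl)→20800 …(+3); best=5800 via (A,hash)
  {ABD}: card=3000; try (B,hash)→5000, (D,merge)→7480, (D,hash)→7980, (A,hash)→10900, (B,nl_idx)→16800, (B,merge)→21550 …(+4); best=5000 via (B,hash)
  {ABCD}: card=12; try (A,hash)→8320, (D,merge)→8400, (B,hash)→9000, (A,merge)→9080, (D,hash)→10400, (A,nl)→10400 …(+7); best=8320 via (A,hash)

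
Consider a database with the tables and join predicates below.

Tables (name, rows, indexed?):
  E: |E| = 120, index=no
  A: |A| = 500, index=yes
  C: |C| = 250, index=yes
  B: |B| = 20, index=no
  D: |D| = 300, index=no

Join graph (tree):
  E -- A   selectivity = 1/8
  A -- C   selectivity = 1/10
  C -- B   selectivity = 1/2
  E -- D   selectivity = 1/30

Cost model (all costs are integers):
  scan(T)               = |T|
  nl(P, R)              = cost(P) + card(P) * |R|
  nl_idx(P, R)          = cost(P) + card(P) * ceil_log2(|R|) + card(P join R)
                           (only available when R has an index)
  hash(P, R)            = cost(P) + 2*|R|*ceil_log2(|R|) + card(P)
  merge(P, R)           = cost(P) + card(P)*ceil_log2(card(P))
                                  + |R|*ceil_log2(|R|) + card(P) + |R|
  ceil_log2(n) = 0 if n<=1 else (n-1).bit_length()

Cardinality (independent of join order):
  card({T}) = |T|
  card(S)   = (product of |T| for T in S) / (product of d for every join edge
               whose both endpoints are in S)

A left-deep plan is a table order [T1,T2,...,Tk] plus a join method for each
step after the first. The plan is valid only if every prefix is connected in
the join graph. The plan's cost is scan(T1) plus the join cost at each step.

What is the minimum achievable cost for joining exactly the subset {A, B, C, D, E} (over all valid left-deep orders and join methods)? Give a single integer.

1966680

Selinger DP over subsets of {A,B,C,D,E}:
  {E}: scan cost=120, card=120
  {A}: scan cost=500, card=500
  {C}: scan cost=250, card=250
  {B}: scan cost=20, card=20
  {D}: scan cost=300, card=300
  {AE}: card=7500; try (E,hash)→2680, (A,merge)→6080, (E,merge)→6460, (A,nl_idx)→8700, (A,hash)→9240, (A,nl)→60120 …(+1); best=2680 via (E,hash)
  {DE}: card=1200; try (E,hash)→2280, (D,merge)→4080, (E,merge)→4260, (D,hash)→5640, (D,nl)→36120, (E,nl)→36300; best=2280 via (E,hash)
  {AC}: card=12500; try (C,hash)→5000, (A,merge)→7500, (C,merge)→7750, (A,hash)→9500, (A,nl_idx)→15000, (C,nl_idx)→17000 …(+2); best=5000 via (C,hash)
  {BC}: card=2500; try (B,hash)→700, (C,merge)→2390, (B,merge)→2620, (C,nl_idx)→2680, (C,hash)→4040, (C,nl)→5020 …(+1); best=700 via (B,hash)
  {ACE}: card=187500; try (C,hash)→14180, (E,hash)→19180, (C,merge)→109930, (E,merge)→193460, (C,nl_idx)→250180, (E,nl)→1505000 …(+1); best=14180 via (C,hash)
  {ADE}: card=75000; try (A,hash)→12480, (D,hash)→15580, (A,merge)→21680, (A,nl_idx)→88080, (D,merge)→110680, (A,nl)→602280 …(+1); best=12480 via (A,hash)
  {ABC}: card=125000; try (A,hash)→12200, (B,hash)→17700, (A,merge)→38200, (A,nl_idx)→148200, (B,merge)→192620, (B,nl)→255000 …(+1); best=12200 via (A,hash)
  {ABCE}: card=1875000; try (E,hash)→138880, (B,hash)→201880, (E,merge)→2263160, (B,merge)→3576800, (B,nl)→3764180, (E,nl)→15012200; best=138880 via (E,hash)
  {ACDE}: card=1875000; try (C,hash)→91480, (D,hash)→207080, (C,merge)→1364730, (C,nl_idx)→2487480, (D,merge)→3579680, (C,nl)→18762480 …(+1); best=91480 via (C,hash)
  {ABCDE}: card=18750000; try (B,hash)→1966680, (D,hash)→2019280, (B,nl)→37591480, (B,merge)→41341600, (D,merge)→41391880, (D,nl)→562638880; best=1966680 via (B,hash)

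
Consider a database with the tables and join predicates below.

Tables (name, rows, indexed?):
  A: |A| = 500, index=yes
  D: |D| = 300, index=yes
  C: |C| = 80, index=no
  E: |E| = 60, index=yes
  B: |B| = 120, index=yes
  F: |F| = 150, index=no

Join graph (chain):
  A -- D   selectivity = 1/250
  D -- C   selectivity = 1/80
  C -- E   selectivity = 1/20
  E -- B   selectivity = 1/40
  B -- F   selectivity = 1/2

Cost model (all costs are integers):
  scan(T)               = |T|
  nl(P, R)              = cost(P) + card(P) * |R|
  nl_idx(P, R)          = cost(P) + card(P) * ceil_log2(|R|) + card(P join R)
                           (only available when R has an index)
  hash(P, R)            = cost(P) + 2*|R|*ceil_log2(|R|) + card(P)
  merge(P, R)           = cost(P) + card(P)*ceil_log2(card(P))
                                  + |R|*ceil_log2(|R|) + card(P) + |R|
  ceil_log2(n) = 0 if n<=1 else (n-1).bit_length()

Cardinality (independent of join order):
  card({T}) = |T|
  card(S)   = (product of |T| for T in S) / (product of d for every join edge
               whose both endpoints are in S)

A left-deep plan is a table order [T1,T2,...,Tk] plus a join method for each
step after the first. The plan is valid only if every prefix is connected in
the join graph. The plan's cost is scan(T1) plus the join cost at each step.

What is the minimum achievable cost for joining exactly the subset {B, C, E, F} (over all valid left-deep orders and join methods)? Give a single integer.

5080

Selinger DP over subsets of {B,C,E,F}:
  {C}: scan cost=80, card=80
  {E}: scan cost=60, card=60
  {B}: scan cost=120, card=120
  {F}: scan cost=150, card=150
  {CE}: card=240; try (E,nl_idx)→800, (E,hash)→880, (C,merge)→1120, (E,merge)→1140, (C,hash)→1240, (C,nl)→4860 …(+1); best=800 via (E,nl_idx)
  {BE}: card=180; try (B,nl_idx)→660, (E,hash)→960, (E,nl_idx)→1020, (B,merge)→1440, (E,merge)→1500, (B,hash)→1800 …(+2); best=660 via (B,nl_idx)
  {BF}: card=9000; try (B,hash)→1980, (F,merge)→2430, (B,merge)→2460, (F,hash)→2640, (B,nl_idx)→10200, (F,nl)→18120 …(+1); best=1980 via (B,hash)
  {BCE}: card=720; try (C,hash)→1960, (B,hash)→2720, (C,merge)→2920, (B,nl_idx)→3200, (B,merge)→3920, (C,nl)→15060 …(+1); best=1960 via (C,hash)
  {BEF}: card=13500; try (F,hash)→3240, (F,merge)→3630, (E,hash)→11700, (F,nl)→27660, (E,nl_idx)→69480, (E,merge)→137400 …(+1); best=3240 via (F,hash)
  {BCEF}: card=54000; try (F,hash)→5080, (F,merge)→11230, (C,hash)→17860, (F,nl)→109960, (C,merge)→206380, (C,nl)→1083240; best=5080 via (F,hash)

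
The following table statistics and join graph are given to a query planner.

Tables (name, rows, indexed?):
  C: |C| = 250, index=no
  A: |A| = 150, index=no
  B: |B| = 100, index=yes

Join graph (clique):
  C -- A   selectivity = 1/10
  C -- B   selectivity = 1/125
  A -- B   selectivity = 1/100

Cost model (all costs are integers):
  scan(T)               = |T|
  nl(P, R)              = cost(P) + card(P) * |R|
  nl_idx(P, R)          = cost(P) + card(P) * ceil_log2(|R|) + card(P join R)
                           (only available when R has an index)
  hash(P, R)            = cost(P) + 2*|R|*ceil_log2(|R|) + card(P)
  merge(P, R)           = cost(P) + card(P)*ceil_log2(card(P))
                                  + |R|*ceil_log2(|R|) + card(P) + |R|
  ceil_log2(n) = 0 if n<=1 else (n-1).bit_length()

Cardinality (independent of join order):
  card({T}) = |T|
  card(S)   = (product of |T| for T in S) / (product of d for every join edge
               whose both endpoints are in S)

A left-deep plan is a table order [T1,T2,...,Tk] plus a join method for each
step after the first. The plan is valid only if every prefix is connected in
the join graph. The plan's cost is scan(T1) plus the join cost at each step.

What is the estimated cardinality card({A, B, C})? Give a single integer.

Tables in S: A(150), B(100), C(250)
Edges inside S: C-A(d=10), C-B(d=125), A-B(d=100)
numerator = 150 * 100 * 250 = 3750000
denominator = 10 * 125 * 100 = 125000
card(S) = 3750000 / 125000 = 30

30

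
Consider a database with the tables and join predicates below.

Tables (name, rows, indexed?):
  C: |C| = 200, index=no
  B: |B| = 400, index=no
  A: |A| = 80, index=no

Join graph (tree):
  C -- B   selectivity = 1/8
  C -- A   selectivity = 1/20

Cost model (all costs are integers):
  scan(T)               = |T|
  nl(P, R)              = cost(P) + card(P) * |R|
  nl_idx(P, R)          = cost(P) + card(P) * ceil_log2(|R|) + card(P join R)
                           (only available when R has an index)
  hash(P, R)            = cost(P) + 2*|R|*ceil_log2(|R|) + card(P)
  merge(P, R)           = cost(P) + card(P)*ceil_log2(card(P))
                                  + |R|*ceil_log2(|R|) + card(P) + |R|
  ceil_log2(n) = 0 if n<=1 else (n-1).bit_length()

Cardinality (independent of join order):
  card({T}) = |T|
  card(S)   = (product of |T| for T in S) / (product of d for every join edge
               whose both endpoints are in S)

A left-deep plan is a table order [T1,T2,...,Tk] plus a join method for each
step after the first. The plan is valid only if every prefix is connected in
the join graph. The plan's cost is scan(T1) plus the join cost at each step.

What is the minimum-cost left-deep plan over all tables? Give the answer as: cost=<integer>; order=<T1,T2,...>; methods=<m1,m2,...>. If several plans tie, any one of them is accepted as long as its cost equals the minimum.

cost=9520; order=C,A,B; methods=hash,hash

Selinger DP (subsets sized 1..n):
  {C}: scan cost=200, card=200
  {B}: scan cost=400, card=400
  {A}: scan cost=80, card=80
  {BC}: card=10000; try (C,hash)→4000, (B,merge)→6000, (C,merge)→6200, (B,hash)→7600, (B,nl)→80200, (C,nl)→80400; best=4000 via (C,hash)
  {AC}: card=800; try (A,hash)→1520, (C,merge)→2520, (A,merge)→2640, (C,hash)→3360, (C,nl)→16080, (A,nl)→16200; best=1520 via (A,hash)
  {ABC}: card=40000; try (B,hash)→9520, (B,merge)→14320, (A,hash)→15120, (A,merge)→154640, (B,nl)→321520, (A,nl)→804000; best=9520 via (B,hash)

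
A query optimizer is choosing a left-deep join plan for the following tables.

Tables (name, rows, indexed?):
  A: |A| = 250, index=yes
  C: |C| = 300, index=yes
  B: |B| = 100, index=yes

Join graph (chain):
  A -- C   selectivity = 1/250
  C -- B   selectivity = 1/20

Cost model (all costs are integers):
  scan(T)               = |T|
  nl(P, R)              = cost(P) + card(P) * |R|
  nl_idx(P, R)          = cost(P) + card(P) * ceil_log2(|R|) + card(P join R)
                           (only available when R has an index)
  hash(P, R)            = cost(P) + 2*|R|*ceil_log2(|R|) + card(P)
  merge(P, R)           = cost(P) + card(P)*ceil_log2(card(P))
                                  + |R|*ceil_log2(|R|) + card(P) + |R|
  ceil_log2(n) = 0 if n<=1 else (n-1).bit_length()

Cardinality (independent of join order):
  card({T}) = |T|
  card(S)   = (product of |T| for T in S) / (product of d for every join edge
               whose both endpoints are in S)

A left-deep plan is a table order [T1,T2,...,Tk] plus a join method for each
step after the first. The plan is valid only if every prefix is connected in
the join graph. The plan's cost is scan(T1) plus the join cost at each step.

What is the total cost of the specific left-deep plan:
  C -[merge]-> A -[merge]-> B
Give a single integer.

9350

step 1: scan C: cost=300, card=300
step 2: join A via merge
    card(P join A) = 300*250/(250) = 300
    cost = 300 + 300*9 + 250*8 + 300 + 250 = 5550
step 3: join B via merge
    card(P join B) = 300*100/(20) = 1500
    cost = 5550 + 300*9 + 100*7 + 300 + 100 = 9350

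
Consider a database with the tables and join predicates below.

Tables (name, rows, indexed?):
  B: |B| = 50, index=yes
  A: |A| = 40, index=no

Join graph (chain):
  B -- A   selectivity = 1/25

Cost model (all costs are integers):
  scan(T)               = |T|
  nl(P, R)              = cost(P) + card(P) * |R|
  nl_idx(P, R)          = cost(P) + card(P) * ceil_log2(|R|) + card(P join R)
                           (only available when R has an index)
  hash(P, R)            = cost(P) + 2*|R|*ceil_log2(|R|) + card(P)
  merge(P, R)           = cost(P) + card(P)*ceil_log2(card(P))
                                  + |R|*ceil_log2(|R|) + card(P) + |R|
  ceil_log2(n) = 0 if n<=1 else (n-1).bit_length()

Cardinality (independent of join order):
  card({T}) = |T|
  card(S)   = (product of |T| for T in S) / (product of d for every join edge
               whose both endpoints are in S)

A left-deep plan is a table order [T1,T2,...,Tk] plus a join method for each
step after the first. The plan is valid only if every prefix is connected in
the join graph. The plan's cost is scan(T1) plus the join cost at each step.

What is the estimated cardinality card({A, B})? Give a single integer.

80

Tables in S: A(40), B(50)
Edges inside S: B-A(d=25)
numerator = 40 * 50 = 2000
denominator = 25 = 25
card(S) = 2000 / 25 = 80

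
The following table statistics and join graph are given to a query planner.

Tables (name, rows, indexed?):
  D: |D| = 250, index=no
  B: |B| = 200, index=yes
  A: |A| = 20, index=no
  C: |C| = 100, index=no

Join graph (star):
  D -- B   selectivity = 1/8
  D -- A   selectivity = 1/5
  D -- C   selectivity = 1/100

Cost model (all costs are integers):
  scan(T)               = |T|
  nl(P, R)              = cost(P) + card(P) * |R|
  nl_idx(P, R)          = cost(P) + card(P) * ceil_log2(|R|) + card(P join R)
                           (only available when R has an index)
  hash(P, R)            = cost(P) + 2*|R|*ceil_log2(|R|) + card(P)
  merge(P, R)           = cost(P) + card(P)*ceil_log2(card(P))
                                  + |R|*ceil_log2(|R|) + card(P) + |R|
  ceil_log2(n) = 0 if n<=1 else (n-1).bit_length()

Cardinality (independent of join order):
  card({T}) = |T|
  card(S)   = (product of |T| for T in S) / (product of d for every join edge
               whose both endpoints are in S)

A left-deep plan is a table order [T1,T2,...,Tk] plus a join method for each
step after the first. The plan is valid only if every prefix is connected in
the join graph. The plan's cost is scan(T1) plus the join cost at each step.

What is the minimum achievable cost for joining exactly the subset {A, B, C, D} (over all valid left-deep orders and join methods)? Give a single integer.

6550

Selinger DP over subsets of {A,B,C,D}:
  {D}: scan cost=250, card=250
  {B}: scan cost=200, card=200
  {A}: scan cost=20, card=20
  {C}: scan cost=100, card=100
  {BD}: card=6250; try (B,hash)→3700, (D,merge)→4250, (B,merge)→4300, (D,hash)→4400, (B,nl_idx)→8500, (D,nl)→50200 …(+1); best=3700 via (B,hash)
  {AD}: card=1000; try (A,hash)→700, (D,merge)→2390, (A,merge)→2620, (D,hash)→4040, (D,nl)→5020, (A,nl)→5250; best=700 via (A,hash)
  {CD}: card=250; try (C,hash)→1900, (D,merge)→3150, (C,merge)→3300, (D,hash)→4200, (D,nl)→25100, (C,nl)→25250; best=1900 via (C,hash)
  {ABD}: card=25000; try (B,hash)→4900, (A,hash)→10150, (B,merge)→13500, (B,nl_idx)→33700, (A,merge)→91320, (A,nl)→128700 …(+1); best=4900 via (B,hash)
  {BCD}: card=6250; try (B,hash)→5350, (B,merge)→5950, (B,nl_idx)→10150, (C,hash)→11350, (B,nl)→51900, (C,merge)→92000 …(+1); best=5350 via (B,hash)
  {ACD}: card=1000; try (A,hash)→2350, (C,hash)→3100, (A,merge)→4270, (A,nl)→6900, (C,merge)→12500, (C,nl)→100700; best=2350 via (A,hash)
  {ABCD}: card=25000; try (B,hash)→6550, (A,hash)→11800, (B,merge)→15150, (C,hash)→31300, (B,nl_idx)→35350, (A,merge)→92970 …(+4); best=6550 via (B,hash)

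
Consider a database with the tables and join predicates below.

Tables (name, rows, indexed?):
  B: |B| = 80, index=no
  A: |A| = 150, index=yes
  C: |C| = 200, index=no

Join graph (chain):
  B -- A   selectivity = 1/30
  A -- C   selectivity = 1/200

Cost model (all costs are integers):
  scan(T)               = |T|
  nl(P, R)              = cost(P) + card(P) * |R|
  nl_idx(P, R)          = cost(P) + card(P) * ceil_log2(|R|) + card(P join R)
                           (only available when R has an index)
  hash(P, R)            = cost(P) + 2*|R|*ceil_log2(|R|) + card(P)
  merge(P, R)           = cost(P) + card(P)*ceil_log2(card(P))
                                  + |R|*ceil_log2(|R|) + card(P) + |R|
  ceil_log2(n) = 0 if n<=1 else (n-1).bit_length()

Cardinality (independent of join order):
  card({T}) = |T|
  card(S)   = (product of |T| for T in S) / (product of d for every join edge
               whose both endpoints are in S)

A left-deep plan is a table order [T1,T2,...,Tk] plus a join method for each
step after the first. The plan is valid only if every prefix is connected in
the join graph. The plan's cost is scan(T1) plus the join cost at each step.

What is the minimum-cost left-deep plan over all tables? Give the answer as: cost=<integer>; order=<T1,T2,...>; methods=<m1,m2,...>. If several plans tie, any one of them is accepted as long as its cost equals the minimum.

cost=3220; order=C,A,B; methods=nl_idx,hash

Selinger DP (subsets sized 1..n):
  {B}: scan cost=80, card=80
  {A}: scan cost=150, card=150
  {C}: scan cost=200, card=200
  {AB}: card=400; try (A,nl_idx)→1120, (B,hash)→1420, (A,merge)→2070, (B,merge)→2140, (A,hash)→2560, (A,nl)→12080 …(+1); best=1120 via (A,nl_idx)
  {AC}: card=150; try (A,nl_idx)→1950, (A,hash)→2800, (C,merge)→3300, (A,merge)→3350, (C,hash)→3500, (C,nl)→30150 …(+1); best=1950 via (A,nl_idx)
  {ABC}: card=400; try (B,hash)→3220, (B,merge)→3940, (C,hash)→4720, (C,merge)→6920, (B,nl)→13950, (C,nl)→81120; best=3220 via (B,hash)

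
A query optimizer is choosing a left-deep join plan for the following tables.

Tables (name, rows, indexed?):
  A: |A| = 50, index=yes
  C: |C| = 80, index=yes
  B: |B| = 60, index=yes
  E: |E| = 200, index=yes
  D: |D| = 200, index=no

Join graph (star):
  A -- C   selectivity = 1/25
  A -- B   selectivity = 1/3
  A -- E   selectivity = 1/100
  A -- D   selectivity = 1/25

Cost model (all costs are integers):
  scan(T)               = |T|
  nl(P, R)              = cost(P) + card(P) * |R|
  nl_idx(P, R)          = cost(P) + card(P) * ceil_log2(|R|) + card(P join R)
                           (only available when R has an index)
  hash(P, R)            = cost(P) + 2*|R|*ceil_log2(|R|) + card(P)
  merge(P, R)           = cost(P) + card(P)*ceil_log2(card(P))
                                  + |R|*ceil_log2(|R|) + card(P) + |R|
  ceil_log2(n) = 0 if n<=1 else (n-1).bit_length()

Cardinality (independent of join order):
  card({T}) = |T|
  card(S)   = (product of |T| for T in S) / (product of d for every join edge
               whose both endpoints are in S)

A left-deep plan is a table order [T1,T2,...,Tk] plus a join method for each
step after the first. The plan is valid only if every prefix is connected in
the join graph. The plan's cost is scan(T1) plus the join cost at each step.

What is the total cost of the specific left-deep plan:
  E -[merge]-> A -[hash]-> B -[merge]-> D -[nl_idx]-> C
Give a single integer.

192170

step 1: scan E: cost=200, card=200
step 2: join A via merge
    card(P join A) = 200*50/(100) = 100
    cost = 200 + 200*8 + 50*6 + 200 + 50 = 2350
step 3: join B via hash
    card(P join B) = 100*60/(3) = 2000
    cost = 2350 + 2*60*6 + 100 = 3170
step 4: join D via merge
    card(P join D) = 2000*200/(25) = 16000
    cost = 3170 + 2000*11 + 200*8 + 2000 + 200 = 28970
step 5: join C via nl_idx
    card(P join C) = 16000*80/(25) = 51200
    cost = 28970 + 16000*7 + 51200 = 192170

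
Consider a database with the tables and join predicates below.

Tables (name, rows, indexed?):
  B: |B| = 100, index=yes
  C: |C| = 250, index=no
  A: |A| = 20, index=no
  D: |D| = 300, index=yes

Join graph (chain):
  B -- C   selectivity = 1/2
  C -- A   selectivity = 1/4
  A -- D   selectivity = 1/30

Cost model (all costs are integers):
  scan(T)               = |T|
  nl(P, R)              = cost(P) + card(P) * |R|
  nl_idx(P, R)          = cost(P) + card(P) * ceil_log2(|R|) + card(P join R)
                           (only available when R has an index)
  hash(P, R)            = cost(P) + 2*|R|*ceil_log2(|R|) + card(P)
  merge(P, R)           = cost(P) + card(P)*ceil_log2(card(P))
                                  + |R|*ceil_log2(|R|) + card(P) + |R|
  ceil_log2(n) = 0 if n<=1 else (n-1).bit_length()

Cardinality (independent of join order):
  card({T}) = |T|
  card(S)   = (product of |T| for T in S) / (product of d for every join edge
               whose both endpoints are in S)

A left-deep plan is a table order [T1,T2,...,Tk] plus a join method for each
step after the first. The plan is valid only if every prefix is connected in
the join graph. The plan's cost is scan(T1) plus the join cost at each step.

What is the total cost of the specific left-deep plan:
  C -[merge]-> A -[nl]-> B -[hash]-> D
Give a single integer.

step 1: scan C: cost=250, card=250
step 2: join A via merge
    card(P join A) = 250*20/(4) = 1250
    cost = 250 + 250*8 + 20*5 + 250 + 20 = 2620
step 3: join B via nl
    card(P join B) = 1250*100/(2) = 62500
    cost = 2620 + 1250*100 = 127620
step 4: join D via hash
    card(P join D) = 62500*300/(30) = 625000
    cost = 127620 + 2*300*9 + 62500 = 195520

195520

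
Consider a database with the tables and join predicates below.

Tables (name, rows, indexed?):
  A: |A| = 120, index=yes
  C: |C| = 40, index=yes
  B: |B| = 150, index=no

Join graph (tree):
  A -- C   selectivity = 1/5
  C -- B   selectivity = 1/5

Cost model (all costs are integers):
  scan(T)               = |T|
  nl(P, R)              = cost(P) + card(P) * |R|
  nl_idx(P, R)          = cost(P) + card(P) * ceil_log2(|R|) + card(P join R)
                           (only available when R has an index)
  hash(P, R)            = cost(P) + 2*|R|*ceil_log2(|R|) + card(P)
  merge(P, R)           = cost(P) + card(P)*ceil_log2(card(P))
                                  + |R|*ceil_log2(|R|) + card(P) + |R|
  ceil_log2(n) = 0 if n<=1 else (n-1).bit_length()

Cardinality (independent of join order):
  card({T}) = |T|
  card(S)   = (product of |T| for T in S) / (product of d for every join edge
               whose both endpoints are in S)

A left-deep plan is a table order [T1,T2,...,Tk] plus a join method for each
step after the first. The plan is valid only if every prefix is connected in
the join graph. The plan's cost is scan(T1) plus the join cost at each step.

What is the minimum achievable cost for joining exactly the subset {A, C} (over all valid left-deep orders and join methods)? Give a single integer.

Selinger DP over subsets of {A,C}:
  {A}: scan cost=120, card=120
  {C}: scan cost=40, card=40
  {AC}: card=960; try (C,hash)→720, (A,merge)→1280, (A,nl_idx)→1280, (C,merge)→1360, (A,hash)→1760, (C,nl_idx)→1800 …(+2); best=720 via (C,hash)

720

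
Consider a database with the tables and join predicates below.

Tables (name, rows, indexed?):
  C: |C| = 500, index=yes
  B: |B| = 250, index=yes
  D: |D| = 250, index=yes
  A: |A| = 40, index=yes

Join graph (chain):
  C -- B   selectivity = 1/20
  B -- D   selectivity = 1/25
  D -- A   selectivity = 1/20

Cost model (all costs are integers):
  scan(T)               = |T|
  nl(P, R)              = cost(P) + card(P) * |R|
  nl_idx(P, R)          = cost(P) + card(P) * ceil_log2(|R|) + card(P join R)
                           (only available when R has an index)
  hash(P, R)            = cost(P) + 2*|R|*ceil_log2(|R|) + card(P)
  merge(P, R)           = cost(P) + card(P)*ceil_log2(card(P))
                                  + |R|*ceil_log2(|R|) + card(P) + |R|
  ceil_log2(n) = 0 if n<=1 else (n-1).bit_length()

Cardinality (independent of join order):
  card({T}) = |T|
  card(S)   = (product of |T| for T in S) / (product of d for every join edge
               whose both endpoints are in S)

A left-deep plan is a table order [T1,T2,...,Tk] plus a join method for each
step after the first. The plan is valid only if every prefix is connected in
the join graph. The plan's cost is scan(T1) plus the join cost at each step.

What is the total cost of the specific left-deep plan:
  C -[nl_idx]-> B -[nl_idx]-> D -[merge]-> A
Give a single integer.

step 1: scan C: cost=500, card=500
step 2: join B via nl_idx
    card(P join B) = 500*250/(20) = 6250
    cost = 500 + 500*8 + 6250 = 10750
step 3: join D via nl_idx
    card(P join D) = 6250*250/(25) = 62500
    cost = 10750 + 6250*8 + 62500 = 123250
step 4: join A via merge
    card(P join A) = 62500*40/(20) = 125000
    cost = 123250 + 62500*16 + 40*6 + 62500 + 40 = 1186030

1186030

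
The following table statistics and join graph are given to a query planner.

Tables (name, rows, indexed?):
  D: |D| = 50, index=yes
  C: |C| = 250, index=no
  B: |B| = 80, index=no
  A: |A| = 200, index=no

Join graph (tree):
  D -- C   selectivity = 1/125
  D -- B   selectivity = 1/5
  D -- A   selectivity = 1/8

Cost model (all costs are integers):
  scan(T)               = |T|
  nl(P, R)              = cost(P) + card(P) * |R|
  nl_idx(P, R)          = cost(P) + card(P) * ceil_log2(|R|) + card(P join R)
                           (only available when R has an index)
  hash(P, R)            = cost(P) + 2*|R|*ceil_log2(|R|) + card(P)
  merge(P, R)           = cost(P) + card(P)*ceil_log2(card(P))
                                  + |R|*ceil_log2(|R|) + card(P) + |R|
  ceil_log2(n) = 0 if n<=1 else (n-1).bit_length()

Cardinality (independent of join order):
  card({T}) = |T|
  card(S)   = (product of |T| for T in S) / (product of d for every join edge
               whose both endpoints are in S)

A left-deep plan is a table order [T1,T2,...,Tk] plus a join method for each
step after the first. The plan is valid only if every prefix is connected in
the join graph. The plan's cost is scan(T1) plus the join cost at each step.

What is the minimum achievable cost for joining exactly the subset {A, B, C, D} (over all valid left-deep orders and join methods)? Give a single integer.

7120

Selinger DP over subsets of {A,B,C,D}:
  {D}: scan cost=50, card=50
  {C}: scan cost=250, card=250
  {B}: scan cost=80, card=80
  {A}: scan cost=200, card=200
  {CD}: card=100; try (D,hash)→1100, (D,nl_idx)→1850, (C,merge)→2650, (D,merge)→2850, (C,hash)→4100, (C,nl)→12550 …(+1); best=1100 via (D,hash)
  {BD}: card=800; try (D,hash)→760, (B,merge)→1040, (D,merge)→1070, (B,hash)→1220, (D,nl_idx)→1360, (B,nl)→4050 …(+1); best=760 via (D,hash)
  {AD}: card=1250; try (D,hash)→1000, (A,merge)→2200, (D,merge)→2350, (D,nl_idx)→2650, (A,hash)→3300, (A,nl)→10050 …(+1); best=1000 via (D,hash)
  {BCD}: card=1600; try (B,hash)→2320, (B,merge)→2540, (C,hash)→5560, (B,nl)→9100, (C,merge)→11810, (C,nl)→200760; best=2320 via (B,hash)
  {ACD}: card=2500; try (A,merge)→3700, (A,hash)→4400, (C,hash)→6250, (C,merge)→18250, (A,nl)→21100, (C,nl)→313500; best=3700 via (A,merge)
  {ABD}: card=20000; try (B,hash)→3370, (A,hash)→4760, (A,merge)→11360, (B,merge)→16640, (B,nl)→101000, (A,nl)→160760; best=3370 via (B,hash)
  {ABCD}: card=40000; try (A,hash)→7120, (B,hash)→7320, (A,merge)→23320, (C,hash)→27370, (B,merge)→36840, (B,nl)→203700 …(+3); best=7120 via (A,hash)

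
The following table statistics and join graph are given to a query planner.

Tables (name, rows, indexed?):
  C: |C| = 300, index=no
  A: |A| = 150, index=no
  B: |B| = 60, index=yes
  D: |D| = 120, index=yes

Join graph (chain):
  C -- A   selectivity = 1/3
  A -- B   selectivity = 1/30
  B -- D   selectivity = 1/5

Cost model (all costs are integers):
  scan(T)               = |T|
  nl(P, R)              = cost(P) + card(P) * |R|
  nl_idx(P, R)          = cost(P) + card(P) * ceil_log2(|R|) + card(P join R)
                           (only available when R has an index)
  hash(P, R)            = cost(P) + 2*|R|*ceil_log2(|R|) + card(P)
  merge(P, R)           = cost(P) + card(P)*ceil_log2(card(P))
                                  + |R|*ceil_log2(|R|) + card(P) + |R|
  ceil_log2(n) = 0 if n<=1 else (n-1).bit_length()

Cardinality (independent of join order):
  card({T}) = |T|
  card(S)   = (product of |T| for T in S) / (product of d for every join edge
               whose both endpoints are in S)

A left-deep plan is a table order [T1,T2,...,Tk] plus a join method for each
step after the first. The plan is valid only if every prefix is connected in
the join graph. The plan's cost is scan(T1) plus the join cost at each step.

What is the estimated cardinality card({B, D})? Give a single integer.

1440

Tables in S: B(60), D(120)
Edges inside S: B-D(d=5)
numerator = 60 * 120 = 7200
denominator = 5 = 5
card(S) = 7200 / 5 = 1440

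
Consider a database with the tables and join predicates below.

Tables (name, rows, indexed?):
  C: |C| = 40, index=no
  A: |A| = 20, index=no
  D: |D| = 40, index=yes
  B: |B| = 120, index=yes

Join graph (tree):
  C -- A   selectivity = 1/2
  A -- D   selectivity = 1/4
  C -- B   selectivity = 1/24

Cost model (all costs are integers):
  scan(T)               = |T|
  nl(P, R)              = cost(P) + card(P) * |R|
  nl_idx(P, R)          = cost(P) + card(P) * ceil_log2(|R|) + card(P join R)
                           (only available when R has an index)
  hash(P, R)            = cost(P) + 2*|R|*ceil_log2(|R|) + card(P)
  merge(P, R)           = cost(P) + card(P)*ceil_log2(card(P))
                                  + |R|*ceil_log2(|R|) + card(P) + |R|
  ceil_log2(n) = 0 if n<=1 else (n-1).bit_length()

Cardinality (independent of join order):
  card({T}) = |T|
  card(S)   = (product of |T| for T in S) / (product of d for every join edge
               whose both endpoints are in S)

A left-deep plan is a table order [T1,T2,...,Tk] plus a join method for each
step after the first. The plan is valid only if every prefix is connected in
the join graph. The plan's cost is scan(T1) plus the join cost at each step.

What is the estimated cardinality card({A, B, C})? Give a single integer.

Tables in S: A(20), B(120), C(40)
Edges inside S: C-A(d=2), C-B(d=24)
numerator = 20 * 120 * 40 = 96000
denominator = 2 * 24 = 48
card(S) = 96000 / 48 = 2000

2000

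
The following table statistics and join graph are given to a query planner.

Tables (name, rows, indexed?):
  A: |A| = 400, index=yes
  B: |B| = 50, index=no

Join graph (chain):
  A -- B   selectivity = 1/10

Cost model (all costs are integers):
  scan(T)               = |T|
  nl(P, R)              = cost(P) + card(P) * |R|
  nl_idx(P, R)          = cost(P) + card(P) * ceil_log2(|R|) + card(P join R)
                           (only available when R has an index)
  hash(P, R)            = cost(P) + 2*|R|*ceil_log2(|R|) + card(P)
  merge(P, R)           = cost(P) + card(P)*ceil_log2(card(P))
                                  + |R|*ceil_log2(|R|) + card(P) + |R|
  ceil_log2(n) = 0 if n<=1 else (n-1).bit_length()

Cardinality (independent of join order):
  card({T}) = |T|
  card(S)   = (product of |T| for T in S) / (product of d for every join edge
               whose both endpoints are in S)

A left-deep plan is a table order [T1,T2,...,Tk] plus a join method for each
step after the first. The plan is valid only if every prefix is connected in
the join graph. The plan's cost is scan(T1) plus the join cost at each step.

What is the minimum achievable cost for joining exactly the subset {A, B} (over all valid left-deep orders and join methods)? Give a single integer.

1400

Selinger DP over subsets of {A,B}:
  {A}: scan cost=400, card=400
  {B}: scan cost=50, card=50
  {AB}: card=2000; try (B,hash)→1400, (A,nl_idx)→2500, (A,merge)→4400, (B,merge)→4750, (A,hash)→7300, (A,nl)→20050 …(+1); best=1400 via (B,hash)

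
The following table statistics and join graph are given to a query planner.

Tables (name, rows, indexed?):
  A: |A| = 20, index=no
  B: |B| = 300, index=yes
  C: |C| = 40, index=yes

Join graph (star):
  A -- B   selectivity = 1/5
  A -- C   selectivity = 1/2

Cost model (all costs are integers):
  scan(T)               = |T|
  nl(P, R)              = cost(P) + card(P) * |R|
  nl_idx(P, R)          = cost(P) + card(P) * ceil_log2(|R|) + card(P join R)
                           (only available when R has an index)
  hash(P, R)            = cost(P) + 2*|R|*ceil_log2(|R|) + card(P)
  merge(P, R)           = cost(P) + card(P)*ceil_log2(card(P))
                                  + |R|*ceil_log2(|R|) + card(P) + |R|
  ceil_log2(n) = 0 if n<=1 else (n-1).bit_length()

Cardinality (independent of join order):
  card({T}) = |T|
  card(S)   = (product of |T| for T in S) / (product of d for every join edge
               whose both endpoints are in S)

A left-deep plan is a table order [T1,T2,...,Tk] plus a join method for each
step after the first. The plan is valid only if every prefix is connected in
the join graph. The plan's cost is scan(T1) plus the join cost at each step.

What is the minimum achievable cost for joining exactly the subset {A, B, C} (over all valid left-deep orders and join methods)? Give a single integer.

2480

Selinger DP over subsets of {A,B,C}:
  {A}: scan cost=20, card=20
  {B}: scan cost=300, card=300
  {C}: scan cost=40, card=40
  {AB}: card=1200; try (A,hash)→800, (B,nl_idx)→1400, (B,merge)→3140, (A,merge)→3420, (B,hash)→5440, (B,nl)→6020 …(+1); best=800 via (A,hash)
  {AC}: card=400; try (A,hash)→280, (C,merge)→420, (A,merge)→440, (C,hash)→520, (C,nl_idx)→540, (C,nl)→820 …(+1); best=280 via (A,hash)
  {ABC}: card=24000; try (C,hash)→2480, (B,hash)→6080, (B,merge)→7280, (C,merge)→15480, (B,nl_idx)→27880, (C,nl_idx)→32000 …(+2); best=2480 via (C,hash)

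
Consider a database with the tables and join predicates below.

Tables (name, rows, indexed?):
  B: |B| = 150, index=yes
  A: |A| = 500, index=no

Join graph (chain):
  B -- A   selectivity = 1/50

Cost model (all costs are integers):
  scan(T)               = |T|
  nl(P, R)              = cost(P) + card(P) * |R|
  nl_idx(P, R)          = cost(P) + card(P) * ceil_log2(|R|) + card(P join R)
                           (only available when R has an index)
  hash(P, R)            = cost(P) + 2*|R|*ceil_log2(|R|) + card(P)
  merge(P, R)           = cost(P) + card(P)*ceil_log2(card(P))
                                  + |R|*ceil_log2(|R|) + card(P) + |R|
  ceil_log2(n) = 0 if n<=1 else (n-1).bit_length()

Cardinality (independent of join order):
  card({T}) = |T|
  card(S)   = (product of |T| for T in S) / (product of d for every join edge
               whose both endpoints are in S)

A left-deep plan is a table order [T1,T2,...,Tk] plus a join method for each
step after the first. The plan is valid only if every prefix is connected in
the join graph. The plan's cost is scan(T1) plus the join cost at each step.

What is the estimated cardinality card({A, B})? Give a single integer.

Tables in S: A(500), B(150)
Edges inside S: B-A(d=50)
numerator = 500 * 150 = 75000
denominator = 50 = 50
card(S) = 75000 / 50 = 1500

1500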